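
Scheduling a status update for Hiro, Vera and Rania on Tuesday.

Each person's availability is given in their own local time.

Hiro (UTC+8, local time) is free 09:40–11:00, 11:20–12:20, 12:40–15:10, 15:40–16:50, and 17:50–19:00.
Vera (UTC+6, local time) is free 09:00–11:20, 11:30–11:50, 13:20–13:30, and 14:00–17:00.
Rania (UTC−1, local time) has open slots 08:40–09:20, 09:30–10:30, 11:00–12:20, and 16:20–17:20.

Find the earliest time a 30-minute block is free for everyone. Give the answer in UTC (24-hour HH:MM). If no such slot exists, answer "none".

09:50

Hiro → UTC: 01:40–03:00, 03:20–04:20, 04:40–07:10, 07:40–08:50, 09:50–11:00.
Vera → UTC: 03:00–05:20, 05:30–05:50, 07:20–07:30, 08:00–11:00.
Rania → UTC: 09:40–10:20, 10:30–11:30, 12:00–13:20, 17:20–18:20.
Hiro ∩ Vera: 03:20–04:20, 04:40–05:20, 05:30–05:50, 08:00–08:50, 09:50–11:00.
Hiro ∩ Vera ∩ Rania: 09:50–10:20, 10:30–11:00.
Windows ≥ 30 min: 09:50–10:20, 10:30–11:00.
Earliest such window starts at 09:50.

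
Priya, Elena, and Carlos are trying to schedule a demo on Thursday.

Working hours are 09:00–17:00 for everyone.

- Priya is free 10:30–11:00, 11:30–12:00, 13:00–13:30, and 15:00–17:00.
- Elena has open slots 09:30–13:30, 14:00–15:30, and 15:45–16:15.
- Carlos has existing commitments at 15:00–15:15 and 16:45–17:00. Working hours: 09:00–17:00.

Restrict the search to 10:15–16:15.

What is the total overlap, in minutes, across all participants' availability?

Carlos free within 09:00–17:00: 09:00–15:00, 15:15–16:45.
Priya ∩ Elena: 10:30–11:00, 11:30–12:00, 13:00–13:30, 15:00–15:30, 15:45–16:15.
Priya ∩ Elena ∩ Carlos: 10:30–11:00, 11:30–12:00, 13:00–13:30, 15:15–15:30, 15:45–16:15.
Restricted to 10:15–16:15: 10:30–11:00, 11:30–12:00, 13:00–13:30, 15:15–15:30, 15:45–16:15.
Total common minutes: 30 + 30 + 30 + 15 + 30 = 135.

135 minutes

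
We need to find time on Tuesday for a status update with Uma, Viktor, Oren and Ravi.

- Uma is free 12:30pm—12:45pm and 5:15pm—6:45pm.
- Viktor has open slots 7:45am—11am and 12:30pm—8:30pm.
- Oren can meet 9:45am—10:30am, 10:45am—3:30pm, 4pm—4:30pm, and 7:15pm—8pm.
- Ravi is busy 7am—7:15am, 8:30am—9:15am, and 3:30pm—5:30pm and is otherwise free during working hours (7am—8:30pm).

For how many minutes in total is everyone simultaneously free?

15 minutes

Ravi free within 07:00–20:30: 07:15–08:30, 09:15–15:30, 17:30–20:30.
Uma ∩ Viktor: 12:30–12:45, 17:15–18:45.
Uma ∩ Viktor ∩ Oren: 12:30–12:45.
Uma ∩ Viktor ∩ Oren ∩ Ravi: 12:30–12:45.
Total common minutes: 15.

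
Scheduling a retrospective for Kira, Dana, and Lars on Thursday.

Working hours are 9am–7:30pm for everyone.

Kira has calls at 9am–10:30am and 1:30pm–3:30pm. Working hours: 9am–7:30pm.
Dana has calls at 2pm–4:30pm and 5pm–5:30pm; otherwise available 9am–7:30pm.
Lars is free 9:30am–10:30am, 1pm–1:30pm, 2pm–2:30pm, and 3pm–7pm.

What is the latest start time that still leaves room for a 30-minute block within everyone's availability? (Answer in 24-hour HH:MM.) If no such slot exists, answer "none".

Kira free within 09:00–19:30: 10:30–13:30, 15:30–19:30.
Dana free within 09:00–19:30: 09:00–14:00, 16:30–17:00, 17:30–19:30.
Kira ∩ Dana: 10:30–13:30, 16:30–17:00, 17:30–19:30.
Kira ∩ Dana ∩ Lars: 13:00–13:30, 16:30–17:00, 17:30–19:00.
Windows ≥ 30 min: 13:00–13:30, 16:30–17:00, 17:30–19:00.
Latest start in the last window 17:30–19:00 is 19:00 − 30 min = 18:30.

18:30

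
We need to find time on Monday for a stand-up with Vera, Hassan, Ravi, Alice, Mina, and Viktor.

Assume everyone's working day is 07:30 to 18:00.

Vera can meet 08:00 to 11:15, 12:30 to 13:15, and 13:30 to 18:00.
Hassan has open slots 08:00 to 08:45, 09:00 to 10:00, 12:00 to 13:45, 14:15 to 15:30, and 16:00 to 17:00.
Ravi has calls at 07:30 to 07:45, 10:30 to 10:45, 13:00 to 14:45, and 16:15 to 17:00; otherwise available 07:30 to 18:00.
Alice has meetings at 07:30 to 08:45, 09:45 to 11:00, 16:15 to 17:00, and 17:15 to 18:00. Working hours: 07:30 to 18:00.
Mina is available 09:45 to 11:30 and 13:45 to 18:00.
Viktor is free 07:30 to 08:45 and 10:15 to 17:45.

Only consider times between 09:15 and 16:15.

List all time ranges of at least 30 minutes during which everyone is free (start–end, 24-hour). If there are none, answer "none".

Ravi free within 07:30–18:00: 07:45–10:30, 10:45–13:00, 14:45–16:15, 17:00–18:00.
Alice free within 07:30–18:00: 08:45–09:45, 11:00–16:15, 17:00–17:15.
Vera ∩ Hassan: 08:00–08:45, 09:00–10:00, 12:30–13:15, 13:30–13:45, 14:15–15:30, 16:00–17:00.
Vera ∩ Hassan ∩ Ravi: 08:00–08:45, 09:00–10:00, 12:30–13:00, 14:45–15:30, 16:00–16:15.
Vera ∩ Hassan ∩ Ravi ∩ Alice: 09:00–09:45, 12:30–13:00, 14:45–15:30, 16:00–16:15.
Vera ∩ Hassan ∩ Ravi ∩ Alice ∩ Mina: 14:45–15:30, 16:00–16:15.
Vera ∩ Hassan ∩ Ravi ∩ Alice ∩ Mina ∩ Viktor: 14:45–15:30, 16:00–16:15.
Restricted to 09:15–16:15: 14:45–15:30, 16:00–16:15.
Windows ≥ 30 min: 14:45–15:30.

14:45–15:30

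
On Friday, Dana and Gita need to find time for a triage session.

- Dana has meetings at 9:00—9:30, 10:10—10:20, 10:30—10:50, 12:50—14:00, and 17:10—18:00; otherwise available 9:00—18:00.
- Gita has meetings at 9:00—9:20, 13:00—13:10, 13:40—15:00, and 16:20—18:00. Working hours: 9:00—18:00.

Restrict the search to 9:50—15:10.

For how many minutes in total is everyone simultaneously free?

Dana free within 09:00–18:00: 09:30–10:10, 10:20–10:30, 10:50–12:50, 14:00–17:10.
Gita free within 09:00–18:00: 09:20–13:00, 13:10–13:40, 15:00–16:20.
Dana ∩ Gita: 09:30–10:10, 10:20–10:30, 10:50–12:50, 15:00–16:20.
Restricted to 09:50–15:10: 09:50–10:10, 10:20–10:30, 10:50–12:50, 15:00–15:10.
Total common minutes: 20 + 10 + 120 + 10 = 160.

160 minutes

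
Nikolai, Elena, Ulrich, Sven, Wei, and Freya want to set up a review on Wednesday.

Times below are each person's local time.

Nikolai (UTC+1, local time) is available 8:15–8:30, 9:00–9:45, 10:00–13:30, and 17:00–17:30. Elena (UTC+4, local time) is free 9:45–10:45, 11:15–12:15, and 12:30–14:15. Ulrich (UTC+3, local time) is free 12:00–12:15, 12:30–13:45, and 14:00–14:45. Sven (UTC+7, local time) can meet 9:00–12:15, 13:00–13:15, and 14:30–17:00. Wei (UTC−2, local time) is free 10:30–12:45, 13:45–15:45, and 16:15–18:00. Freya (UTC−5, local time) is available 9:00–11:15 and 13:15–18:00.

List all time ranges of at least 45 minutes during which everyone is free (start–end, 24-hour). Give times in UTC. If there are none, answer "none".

Nikolai → UTC: 07:15–07:30, 08:00–08:45, 09:00–12:30, 16:00–16:30.
Elena → UTC: 05:45–06:45, 07:15–08:15, 08:30–10:15.
Ulrich → UTC: 09:00–09:15, 09:30–10:45, 11:00–11:45.
Sven → UTC: 02:00–05:15, 06:00–06:15, 07:30–10:00.
Wei → UTC: 12:30–14:45, 15:45–17:45, 18:15–20:00.
Freya → UTC: 14:00–16:15, 18:15–23:00.
Nikolai ∩ Elena: 07:15–07:30, 08:00–08:15, 08:30–08:45, 09:00–10:15.
Nikolai ∩ Elena ∩ Ulrich: 09:00–09:15, 09:30–10:15.
Nikolai ∩ Elena ∩ Ulrich ∩ Sven: 09:00–09:15, 09:30–10:00.
Nikolai ∩ Elena ∩ Ulrich ∩ Sven ∩ Wei: (none).
Nikolai ∩ Elena ∩ Ulrich ∩ Sven ∩ Wei ∩ Freya: (none).
Windows ≥ 45 min: (none).

none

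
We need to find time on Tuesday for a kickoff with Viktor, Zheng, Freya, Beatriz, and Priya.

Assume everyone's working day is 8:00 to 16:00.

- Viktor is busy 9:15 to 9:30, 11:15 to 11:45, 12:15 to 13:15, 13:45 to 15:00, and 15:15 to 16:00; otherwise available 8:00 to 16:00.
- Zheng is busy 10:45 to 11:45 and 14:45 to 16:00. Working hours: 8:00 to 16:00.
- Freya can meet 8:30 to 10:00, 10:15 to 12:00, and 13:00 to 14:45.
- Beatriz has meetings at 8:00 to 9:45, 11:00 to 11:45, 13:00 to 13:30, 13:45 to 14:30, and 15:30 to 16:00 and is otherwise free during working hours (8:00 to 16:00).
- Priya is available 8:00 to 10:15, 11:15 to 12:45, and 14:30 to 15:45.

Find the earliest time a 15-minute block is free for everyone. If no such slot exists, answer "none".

Viktor free within 08:00–16:00: 08:00–09:15, 09:30–11:15, 11:45–12:15, 13:15–13:45, 15:00–15:15.
Zheng free within 08:00–16:00: 08:00–10:45, 11:45–14:45.
Beatriz free within 08:00–16:00: 09:45–11:00, 11:45–13:00, 13:30–13:45, 14:30–15:30.
Viktor ∩ Zheng: 08:00–09:15, 09:30–10:45, 11:45–12:15, 13:15–13:45.
Viktor ∩ Zheng ∩ Freya: 08:30–09:15, 09:30–10:00, 10:15–10:45, 11:45–12:00, 13:15–13:45.
Viktor ∩ Zheng ∩ Freya ∩ Beatriz: 09:45–10:00, 10:15–10:45, 11:45–12:00, 13:30–13:45.
Viktor ∩ Zheng ∩ Freya ∩ Beatriz ∩ Priya: 09:45–10:00, 11:45–12:00.
Windows ≥ 15 min: 09:45–10:00, 11:45–12:00.
Earliest such window starts at 09:45.

09:45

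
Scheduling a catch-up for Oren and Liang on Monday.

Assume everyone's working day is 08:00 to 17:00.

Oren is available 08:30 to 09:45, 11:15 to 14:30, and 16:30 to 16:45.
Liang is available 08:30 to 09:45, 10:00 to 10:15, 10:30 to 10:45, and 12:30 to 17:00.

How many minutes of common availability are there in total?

Oren ∩ Liang: 08:30–09:45, 12:30–14:30, 16:30–16:45.
Total common minutes: 75 + 120 + 15 = 210.

210 minutes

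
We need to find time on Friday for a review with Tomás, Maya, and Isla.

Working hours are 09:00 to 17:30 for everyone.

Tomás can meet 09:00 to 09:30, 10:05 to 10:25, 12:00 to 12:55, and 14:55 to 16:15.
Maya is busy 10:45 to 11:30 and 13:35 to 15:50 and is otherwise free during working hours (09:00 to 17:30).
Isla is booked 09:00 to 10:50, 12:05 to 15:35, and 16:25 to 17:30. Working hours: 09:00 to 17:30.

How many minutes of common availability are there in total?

30 minutes

Maya free within 09:00–17:30: 09:00–10:45, 11:30–13:35, 15:50–17:30.
Isla free within 09:00–17:30: 10:50–12:05, 15:35–16:25.
Tomás ∩ Maya: 09:00–09:30, 10:05–10:25, 12:00–12:55, 15:50–16:15.
Tomás ∩ Maya ∩ Isla: 12:00–12:05, 15:50–16:15.
Total common minutes: 5 + 25 = 30.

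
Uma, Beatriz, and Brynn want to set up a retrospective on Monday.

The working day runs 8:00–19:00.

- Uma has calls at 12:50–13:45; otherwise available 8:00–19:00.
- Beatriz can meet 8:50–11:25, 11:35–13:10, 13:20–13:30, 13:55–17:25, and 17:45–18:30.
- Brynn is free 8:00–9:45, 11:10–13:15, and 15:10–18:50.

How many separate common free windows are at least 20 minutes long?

Uma free within 08:00–19:00: 08:00–12:50, 13:45–19:00.
Uma ∩ Beatriz: 08:50–11:25, 11:35–12:50, 13:55–17:25, 17:45–18:30.
Uma ∩ Beatriz ∩ Brynn: 08:50–09:45, 11:10–11:25, 11:35–12:50, 15:10–17:25, 17:45–18:30.
Windows ≥ 20 min: 08:50–09:45, 11:35–12:50, 15:10–17:25, 17:45–18:30.
That's 4 windows.

4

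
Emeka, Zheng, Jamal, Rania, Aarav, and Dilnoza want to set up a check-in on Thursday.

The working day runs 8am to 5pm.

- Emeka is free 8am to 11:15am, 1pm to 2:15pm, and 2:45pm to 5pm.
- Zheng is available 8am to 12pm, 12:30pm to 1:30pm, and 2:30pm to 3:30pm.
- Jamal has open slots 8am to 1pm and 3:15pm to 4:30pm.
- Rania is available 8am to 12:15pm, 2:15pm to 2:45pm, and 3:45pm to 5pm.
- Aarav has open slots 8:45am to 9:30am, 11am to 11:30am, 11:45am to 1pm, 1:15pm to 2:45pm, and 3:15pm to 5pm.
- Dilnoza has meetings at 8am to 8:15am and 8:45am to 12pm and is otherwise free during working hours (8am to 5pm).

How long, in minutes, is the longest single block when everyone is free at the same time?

0 minutes

Dilnoza free within 08:00–17:00: 08:15–08:45, 12:00–17:00.
Emeka ∩ Zheng: 08:00–11:15, 13:00–13:30, 14:45–15:30.
Emeka ∩ Zheng ∩ Jamal: 08:00–11:15, 15:15–15:30.
Emeka ∩ Zheng ∩ Jamal ∩ Rania: 08:00–11:15.
Emeka ∩ Zheng ∩ Jamal ∩ Rania ∩ Aarav: 08:45–09:30, 11:00–11:15.
Emeka ∩ Zheng ∩ Jamal ∩ Rania ∩ Aarav ∩ Dilnoza: (none).
No common window.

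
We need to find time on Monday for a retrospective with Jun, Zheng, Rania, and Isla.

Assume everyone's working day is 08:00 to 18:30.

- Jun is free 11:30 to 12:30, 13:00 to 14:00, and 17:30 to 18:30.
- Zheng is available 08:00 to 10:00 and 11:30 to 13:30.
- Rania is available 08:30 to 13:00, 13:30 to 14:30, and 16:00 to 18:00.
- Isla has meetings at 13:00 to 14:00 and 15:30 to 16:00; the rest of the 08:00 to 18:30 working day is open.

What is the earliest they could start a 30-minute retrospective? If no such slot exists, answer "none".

Isla free within 08:00–18:30: 08:00–13:00, 14:00–15:30, 16:00–18:30.
Jun ∩ Zheng: 11:30–12:30, 13:00–13:30.
Jun ∩ Zheng ∩ Rania: 11:30–12:30.
Jun ∩ Zheng ∩ Rania ∩ Isla: 11:30–12:30.
Windows ≥ 30 min: 11:30–12:30.
Earliest such window starts at 11:30.

11:30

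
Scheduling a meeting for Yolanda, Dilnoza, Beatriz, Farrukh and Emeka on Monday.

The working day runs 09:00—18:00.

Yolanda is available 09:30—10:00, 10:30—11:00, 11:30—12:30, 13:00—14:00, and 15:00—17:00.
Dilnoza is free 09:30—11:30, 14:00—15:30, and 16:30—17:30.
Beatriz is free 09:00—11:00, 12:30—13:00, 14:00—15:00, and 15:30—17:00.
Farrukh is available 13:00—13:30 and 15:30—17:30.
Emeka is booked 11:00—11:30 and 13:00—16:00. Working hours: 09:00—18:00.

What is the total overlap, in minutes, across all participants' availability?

30 minutes

Emeka free within 09:00–18:00: 09:00–11:00, 11:30–13:00, 16:00–18:00.
Yolanda ∩ Dilnoza: 09:30–10:00, 10:30–11:00, 15:00–15:30, 16:30–17:00.
Yolanda ∩ Dilnoza ∩ Beatriz: 09:30–10:00, 10:30–11:00, 16:30–17:00.
Yolanda ∩ Dilnoza ∩ Beatriz ∩ Farrukh: 16:30–17:00.
Yolanda ∩ Dilnoza ∩ Beatriz ∩ Farrukh ∩ Emeka: 16:30–17:00.
Total common minutes: 30.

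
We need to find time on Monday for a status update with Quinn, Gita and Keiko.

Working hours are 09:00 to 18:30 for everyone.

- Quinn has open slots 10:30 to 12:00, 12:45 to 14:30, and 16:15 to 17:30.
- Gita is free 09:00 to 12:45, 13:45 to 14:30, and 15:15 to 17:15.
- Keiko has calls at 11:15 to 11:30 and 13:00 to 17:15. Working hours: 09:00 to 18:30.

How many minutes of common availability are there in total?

Keiko free within 09:00–18:30: 09:00–11:15, 11:30–13:00, 17:15–18:30.
Quinn ∩ Gita: 10:30–12:00, 13:45–14:30, 16:15–17:15.
Quinn ∩ Gita ∩ Keiko: 10:30–11:15, 11:30–12:00.
Total common minutes: 45 + 30 = 75.

75 minutes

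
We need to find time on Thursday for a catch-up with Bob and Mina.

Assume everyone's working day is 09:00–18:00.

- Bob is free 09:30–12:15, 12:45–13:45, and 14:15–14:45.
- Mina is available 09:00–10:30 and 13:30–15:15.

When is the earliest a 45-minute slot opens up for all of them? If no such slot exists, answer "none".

09:30

Bob ∩ Mina: 09:30–10:30, 13:30–13:45, 14:15–14:45.
Windows ≥ 45 min: 09:30–10:30.
Earliest such window starts at 09:30.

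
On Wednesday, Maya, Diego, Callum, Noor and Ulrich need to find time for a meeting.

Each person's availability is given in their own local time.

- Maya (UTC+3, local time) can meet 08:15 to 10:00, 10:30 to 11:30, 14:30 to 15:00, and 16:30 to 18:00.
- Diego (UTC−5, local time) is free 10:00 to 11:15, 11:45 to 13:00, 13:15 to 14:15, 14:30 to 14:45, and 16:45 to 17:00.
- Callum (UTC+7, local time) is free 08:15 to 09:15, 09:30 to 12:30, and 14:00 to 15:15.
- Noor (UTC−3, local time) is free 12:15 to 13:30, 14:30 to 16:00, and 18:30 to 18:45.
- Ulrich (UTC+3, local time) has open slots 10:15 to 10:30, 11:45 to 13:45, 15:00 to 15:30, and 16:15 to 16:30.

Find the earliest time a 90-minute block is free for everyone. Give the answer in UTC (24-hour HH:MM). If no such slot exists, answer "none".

Maya → UTC: 05:15–07:00, 07:30–08:30, 11:30–12:00, 13:30–15:00.
Diego → UTC: 15:00–16:15, 16:45–18:00, 18:15–19:15, 19:30–19:45, 21:45–22:00.
Callum → UTC: 01:15–02:15, 02:30–05:30, 07:00–08:15.
Noor → UTC: 15:15–16:30, 17:30–19:00, 21:30–21:45.
Ulrich → UTC: 07:15–07:30, 08:45–10:45, 12:00–12:30, 13:15–13:30.
Maya ∩ Diego: (none).
Maya ∩ Diego ∩ Callum: (none).
Maya ∩ Diego ∩ Callum ∩ Noor: (none).
Maya ∩ Diego ∩ Callum ∩ Noor ∩ Ulrich: (none).
Windows ≥ 90 min: (none).

none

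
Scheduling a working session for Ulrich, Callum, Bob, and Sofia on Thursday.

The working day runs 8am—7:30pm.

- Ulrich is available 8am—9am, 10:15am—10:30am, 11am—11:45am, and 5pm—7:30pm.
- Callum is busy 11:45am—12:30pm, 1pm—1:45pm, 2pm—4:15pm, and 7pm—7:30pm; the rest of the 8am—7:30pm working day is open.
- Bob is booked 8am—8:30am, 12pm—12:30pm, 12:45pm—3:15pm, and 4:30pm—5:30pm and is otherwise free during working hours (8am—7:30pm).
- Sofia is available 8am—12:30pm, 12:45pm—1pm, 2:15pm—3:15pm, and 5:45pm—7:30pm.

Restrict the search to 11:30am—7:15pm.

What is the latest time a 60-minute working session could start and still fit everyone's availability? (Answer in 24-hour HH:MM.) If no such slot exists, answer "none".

18:00

Callum free within 08:00–19:30: 08:00–11:45, 12:30–13:00, 13:45–14:00, 16:15–19:00.
Bob free within 08:00–19:30: 08:30–12:00, 12:30–12:45, 15:15–16:30, 17:30–19:30.
Ulrich ∩ Callum: 08:00–09:00, 10:15–10:30, 11:00–11:45, 17:00–19:00.
Ulrich ∩ Callum ∩ Bob: 08:30–09:00, 10:15–10:30, 11:00–11:45, 17:30–19:00.
Ulrich ∩ Callum ∩ Bob ∩ Sofia: 08:30–09:00, 10:15–10:30, 11:00–11:45, 17:45–19:00.
Restricted to 11:30–19:15: 11:30–11:45, 17:45–19:00.
Windows ≥ 60 min: 17:45–19:00.
Latest start in the last window 17:45–19:00 is 19:00 − 60 min = 18:00.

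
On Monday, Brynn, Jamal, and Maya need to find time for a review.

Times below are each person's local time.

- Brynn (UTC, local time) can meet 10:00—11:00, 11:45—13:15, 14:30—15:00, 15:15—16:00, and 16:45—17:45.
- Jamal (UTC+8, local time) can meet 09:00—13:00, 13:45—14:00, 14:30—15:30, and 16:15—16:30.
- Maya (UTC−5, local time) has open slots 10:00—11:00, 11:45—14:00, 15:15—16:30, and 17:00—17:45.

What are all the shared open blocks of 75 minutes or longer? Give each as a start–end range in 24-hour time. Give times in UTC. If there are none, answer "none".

Brynn → UTC: 10:00–11:00, 11:45–13:15, 14:30–15:00, 15:15–16:00, 16:45–17:45.
Jamal → UTC: 01:00–05:00, 05:45–06:00, 06:30–07:30, 08:15–08:30.
Maya → UTC: 15:00–16:00, 16:45–19:00, 20:15–21:30, 22:00–22:45.
Brynn ∩ Jamal: (none).
Brynn ∩ Jamal ∩ Maya: (none).
Windows ≥ 75 min: (none).

none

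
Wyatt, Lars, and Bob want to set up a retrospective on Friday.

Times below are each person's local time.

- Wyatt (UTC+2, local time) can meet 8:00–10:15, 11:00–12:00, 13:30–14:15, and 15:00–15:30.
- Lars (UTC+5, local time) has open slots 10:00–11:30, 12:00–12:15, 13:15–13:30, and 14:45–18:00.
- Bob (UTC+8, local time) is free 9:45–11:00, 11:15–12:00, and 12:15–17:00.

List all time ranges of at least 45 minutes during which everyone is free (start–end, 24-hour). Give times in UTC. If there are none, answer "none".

Wyatt → UTC: 06:00–08:15, 09:00–10:00, 11:30–12:15, 13:00–13:30.
Lars → UTC: 05:00–06:30, 07:00–07:15, 08:15–08:30, 09:45–13:00.
Bob → UTC: 01:45–03:00, 03:15–04:00, 04:15–09:00.
Wyatt ∩ Lars: 06:00–06:30, 07:00–07:15, 09:45–10:00, 11:30–12:15.
Wyatt ∩ Lars ∩ Bob: 06:00–06:30, 07:00–07:15.
Windows ≥ 45 min: (none).

none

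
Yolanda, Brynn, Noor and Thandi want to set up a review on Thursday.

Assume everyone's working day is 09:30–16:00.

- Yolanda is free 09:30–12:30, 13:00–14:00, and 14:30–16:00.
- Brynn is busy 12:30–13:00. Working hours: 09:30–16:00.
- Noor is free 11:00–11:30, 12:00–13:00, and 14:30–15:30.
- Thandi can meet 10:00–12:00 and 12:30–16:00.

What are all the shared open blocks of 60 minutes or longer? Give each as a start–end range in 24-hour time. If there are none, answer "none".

14:30–15:30

Brynn free within 09:30–16:00: 09:30–12:30, 13:00–16:00.
Yolanda ∩ Brynn: 09:30–12:30, 13:00–14:00, 14:30–16:00.
Yolanda ∩ Brynn ∩ Noor: 11:00–11:30, 12:00–12:30, 14:30–15:30.
Yolanda ∩ Brynn ∩ Noor ∩ Thandi: 11:00–11:30, 14:30–15:30.
Windows ≥ 60 min: 14:30–15:30.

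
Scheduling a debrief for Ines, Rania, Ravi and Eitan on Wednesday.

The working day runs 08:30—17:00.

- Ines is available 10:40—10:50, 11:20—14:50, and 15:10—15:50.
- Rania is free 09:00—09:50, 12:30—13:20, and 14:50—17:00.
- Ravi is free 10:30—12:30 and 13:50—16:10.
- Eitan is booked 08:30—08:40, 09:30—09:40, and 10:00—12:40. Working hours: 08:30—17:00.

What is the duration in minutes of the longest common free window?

40 minutes

Eitan free within 08:30–17:00: 08:40–09:30, 09:40–10:00, 12:40–17:00.
Ines ∩ Rania: 12:30–13:20, 15:10–15:50.
Ines ∩ Rania ∩ Ravi: 15:10–15:50.
Ines ∩ Rania ∩ Ravi ∩ Eitan: 15:10–15:50.
Single common window of 40 minutes.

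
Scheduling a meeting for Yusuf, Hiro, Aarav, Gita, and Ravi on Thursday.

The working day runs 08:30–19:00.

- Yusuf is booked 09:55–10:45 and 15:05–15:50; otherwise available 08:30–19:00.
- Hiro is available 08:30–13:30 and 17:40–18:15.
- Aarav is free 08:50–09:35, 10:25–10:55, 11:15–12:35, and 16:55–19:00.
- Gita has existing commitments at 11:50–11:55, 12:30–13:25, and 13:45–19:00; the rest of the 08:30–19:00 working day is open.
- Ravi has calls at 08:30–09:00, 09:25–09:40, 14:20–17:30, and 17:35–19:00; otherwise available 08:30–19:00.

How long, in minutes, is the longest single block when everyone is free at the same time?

35 minutes

Yusuf free within 08:30–19:00: 08:30–09:55, 10:45–15:05, 15:50–19:00.
Gita free within 08:30–19:00: 08:30–11:50, 11:55–12:30, 13:25–13:45.
Ravi free within 08:30–19:00: 09:00–09:25, 09:40–14:20, 17:30–17:35.
Yusuf ∩ Hiro: 08:30–09:55, 10:45–13:30, 17:40–18:15.
Yusuf ∩ Hiro ∩ Aarav: 08:50–09:35, 10:45–10:55, 11:15–12:35, 17:40–18:15.
Yusuf ∩ Hiro ∩ Aarav ∩ Gita: 08:50–09:35, 10:45–10:55, 11:15–11:50, 11:55–12:30.
Yusuf ∩ Hiro ∩ Aarav ∩ Gita ∩ Ravi: 09:00–09:25, 10:45–10:55, 11:15–11:50, 11:55–12:30.
Common window lengths: 25, 10, 35, 35 min; longest is 35.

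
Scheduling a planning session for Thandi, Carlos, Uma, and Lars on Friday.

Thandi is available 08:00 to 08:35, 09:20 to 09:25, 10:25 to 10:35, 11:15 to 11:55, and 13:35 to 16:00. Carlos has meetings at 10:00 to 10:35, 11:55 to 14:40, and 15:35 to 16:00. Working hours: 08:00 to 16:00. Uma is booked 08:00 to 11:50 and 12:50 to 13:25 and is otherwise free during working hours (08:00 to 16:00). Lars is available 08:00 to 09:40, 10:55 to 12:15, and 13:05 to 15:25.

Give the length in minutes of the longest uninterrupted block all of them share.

Carlos free within 08:00–16:00: 08:00–10:00, 10:35–11:55, 14:40–15:35.
Uma free within 08:00–16:00: 11:50–12:50, 13:25–16:00.
Thandi ∩ Carlos: 08:00–08:35, 09:20–09:25, 11:15–11:55, 14:40–15:35.
Thandi ∩ Carlos ∩ Uma: 11:50–11:55, 14:40–15:35.
Thandi ∩ Carlos ∩ Uma ∩ Lars: 11:50–11:55, 14:40–15:25.
Common window lengths: 5, 45 min; longest is 45.

45 minutes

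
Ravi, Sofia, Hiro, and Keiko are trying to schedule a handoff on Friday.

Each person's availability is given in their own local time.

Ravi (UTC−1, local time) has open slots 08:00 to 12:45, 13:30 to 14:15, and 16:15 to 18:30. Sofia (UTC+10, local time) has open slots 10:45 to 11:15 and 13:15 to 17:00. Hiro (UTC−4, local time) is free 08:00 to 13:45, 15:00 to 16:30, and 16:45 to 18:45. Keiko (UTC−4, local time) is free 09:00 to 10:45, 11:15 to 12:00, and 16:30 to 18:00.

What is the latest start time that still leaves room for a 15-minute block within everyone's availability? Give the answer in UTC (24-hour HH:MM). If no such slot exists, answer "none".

Ravi → UTC: 09:00–13:45, 14:30–15:15, 17:15–19:30.
Sofia → UTC: 00:45–01:15, 03:15–07:00.
Hiro → UTC: 12:00–17:45, 19:00–20:30, 20:45–22:45.
Keiko → UTC: 13:00–14:45, 15:15–16:00, 20:30–22:00.
Ravi ∩ Sofia: (none).
Ravi ∩ Sofia ∩ Hiro: (none).
Ravi ∩ Sofia ∩ Hiro ∩ Keiko: (none).
Windows ≥ 15 min: (none).

none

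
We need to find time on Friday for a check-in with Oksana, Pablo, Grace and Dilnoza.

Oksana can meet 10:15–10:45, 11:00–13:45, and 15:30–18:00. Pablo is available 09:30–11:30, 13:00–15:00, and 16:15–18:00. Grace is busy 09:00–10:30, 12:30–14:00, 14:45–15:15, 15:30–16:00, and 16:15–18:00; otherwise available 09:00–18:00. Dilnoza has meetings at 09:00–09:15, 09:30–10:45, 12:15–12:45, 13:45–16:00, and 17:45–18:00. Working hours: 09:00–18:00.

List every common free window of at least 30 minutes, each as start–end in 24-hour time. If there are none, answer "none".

Grace free within 09:00–18:00: 10:30–12:30, 14:00–14:45, 15:15–15:30, 16:00–16:15.
Dilnoza free within 09:00–18:00: 09:15–09:30, 10:45–12:15, 12:45–13:45, 16:00–17:45.
Oksana ∩ Pablo: 10:15–10:45, 11:00–11:30, 13:00–13:45, 16:15–18:00.
Oksana ∩ Pablo ∩ Grace: 10:30–10:45, 11:00–11:30.
Oksana ∩ Pablo ∩ Grace ∩ Dilnoza: 11:00–11:30.
Windows ≥ 30 min: 11:00–11:30.

11:00–11:30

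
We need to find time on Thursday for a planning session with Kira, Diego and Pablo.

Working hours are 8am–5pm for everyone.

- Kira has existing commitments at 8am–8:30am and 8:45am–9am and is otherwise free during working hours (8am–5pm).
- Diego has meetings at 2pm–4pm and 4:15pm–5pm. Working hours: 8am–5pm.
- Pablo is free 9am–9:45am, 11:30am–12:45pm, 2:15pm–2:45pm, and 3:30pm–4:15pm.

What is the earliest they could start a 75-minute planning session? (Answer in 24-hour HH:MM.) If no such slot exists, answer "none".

Kira free within 08:00–17:00: 08:30–08:45, 09:00–17:00.
Diego free within 08:00–17:00: 08:00–14:00, 16:00–16:15.
Kira ∩ Diego: 08:30–08:45, 09:00–14:00, 16:00–16:15.
Kira ∩ Diego ∩ Pablo: 09:00–09:45, 11:30–12:45, 16:00–16:15.
Windows ≥ 75 min: 11:30–12:45.
Earliest such window starts at 11:30.

11:30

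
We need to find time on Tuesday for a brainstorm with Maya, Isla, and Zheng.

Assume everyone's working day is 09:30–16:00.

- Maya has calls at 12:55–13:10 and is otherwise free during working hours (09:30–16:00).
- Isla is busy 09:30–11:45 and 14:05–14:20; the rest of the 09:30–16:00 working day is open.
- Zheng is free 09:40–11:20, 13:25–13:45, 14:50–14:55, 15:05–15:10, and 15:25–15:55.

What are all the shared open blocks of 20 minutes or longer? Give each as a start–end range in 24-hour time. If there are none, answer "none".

13:25–13:45, 15:25–15:55

Maya free within 09:30–16:00: 09:30–12:55, 13:10–16:00.
Isla free within 09:30–16:00: 11:45–14:05, 14:20–16:00.
Maya ∩ Isla: 11:45–12:55, 13:10–14:05, 14:20–16:00.
Maya ∩ Isla ∩ Zheng: 13:25–13:45, 14:50–14:55, 15:05–15:10, 15:25–15:55.
Windows ≥ 20 min: 13:25–13:45, 15:25–15:55.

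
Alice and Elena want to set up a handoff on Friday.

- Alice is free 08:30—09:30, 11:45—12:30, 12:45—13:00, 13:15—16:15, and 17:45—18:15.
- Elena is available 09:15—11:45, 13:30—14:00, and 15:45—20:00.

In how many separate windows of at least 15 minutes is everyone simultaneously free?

4

Alice ∩ Elena: 09:15–09:30, 13:30–14:00, 15:45–16:15, 17:45–18:15.
Windows ≥ 15 min: 09:15–09:30, 13:30–14:00, 15:45–16:15, 17:45–18:15.
That's 4 windows.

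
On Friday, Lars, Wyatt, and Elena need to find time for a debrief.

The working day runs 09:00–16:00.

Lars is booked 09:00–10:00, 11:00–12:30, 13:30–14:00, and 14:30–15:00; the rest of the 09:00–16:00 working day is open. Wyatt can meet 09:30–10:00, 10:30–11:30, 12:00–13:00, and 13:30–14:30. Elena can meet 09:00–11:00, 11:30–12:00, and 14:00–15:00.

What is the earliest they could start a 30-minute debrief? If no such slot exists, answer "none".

10:30

Lars free within 09:00–16:00: 10:00–11:00, 12:30–13:30, 14:00–14:30, 15:00–16:00.
Lars ∩ Wyatt: 10:30–11:00, 12:30–13:00, 14:00–14:30.
Lars ∩ Wyatt ∩ Elena: 10:30–11:00, 14:00–14:30.
Windows ≥ 30 min: 10:30–11:00, 14:00–14:30.
Earliest such window starts at 10:30.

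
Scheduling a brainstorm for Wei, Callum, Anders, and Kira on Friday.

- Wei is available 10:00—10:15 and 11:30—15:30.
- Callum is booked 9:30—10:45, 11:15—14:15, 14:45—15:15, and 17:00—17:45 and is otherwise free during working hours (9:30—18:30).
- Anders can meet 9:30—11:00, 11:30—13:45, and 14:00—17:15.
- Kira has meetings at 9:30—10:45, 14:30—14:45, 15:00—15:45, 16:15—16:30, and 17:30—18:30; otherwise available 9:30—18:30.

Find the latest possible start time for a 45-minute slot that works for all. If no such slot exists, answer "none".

Callum free within 09:30–18:30: 10:45–11:15, 14:15–14:45, 15:15–17:00, 17:45–18:30.
Kira free within 09:30–18:30: 10:45–14:30, 14:45–15:00, 15:45–16:15, 16:30–17:30.
Wei ∩ Callum: 14:15–14:45, 15:15–15:30.
Wei ∩ Callum ∩ Anders: 14:15–14:45, 15:15–15:30.
Wei ∩ Callum ∩ Anders ∩ Kira: 14:15–14:30.
Windows ≥ 45 min: (none).

none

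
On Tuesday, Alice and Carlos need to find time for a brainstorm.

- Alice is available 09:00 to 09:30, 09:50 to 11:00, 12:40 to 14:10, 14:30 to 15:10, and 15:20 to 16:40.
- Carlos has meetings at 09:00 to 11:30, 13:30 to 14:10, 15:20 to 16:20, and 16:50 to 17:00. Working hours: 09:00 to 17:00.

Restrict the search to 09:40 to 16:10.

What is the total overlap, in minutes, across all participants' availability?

Carlos free within 09:00–17:00: 11:30–13:30, 14:10–15:20, 16:20–16:50.
Alice ∩ Carlos: 12:40–13:30, 14:30–15:10, 16:20–16:40.
Restricted to 09:40–16:10: 12:40–13:30, 14:30–15:10.
Total common minutes: 50 + 40 = 90.

90 minutes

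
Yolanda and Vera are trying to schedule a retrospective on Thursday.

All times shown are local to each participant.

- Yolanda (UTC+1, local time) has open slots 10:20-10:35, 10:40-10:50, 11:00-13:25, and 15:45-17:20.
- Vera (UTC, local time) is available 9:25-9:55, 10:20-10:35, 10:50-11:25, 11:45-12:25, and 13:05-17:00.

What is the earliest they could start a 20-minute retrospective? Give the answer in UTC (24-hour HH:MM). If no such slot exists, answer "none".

Yolanda → UTC: 09:20–09:35, 09:40–09:50, 10:00–12:25, 14:45–16:20.
Vera → UTC: 09:25–09:55, 10:20–10:35, 10:50–11:25, 11:45–12:25, 13:05–17:00.
Yolanda ∩ Vera: 09:25–09:35, 09:40–09:50, 10:20–10:35, 10:50–11:25, 11:45–12:25, 14:45–16:20.
Windows ≥ 20 min: 10:50–11:25, 11:45–12:25, 14:45–16:20.
Earliest such window starts at 10:50.

10:50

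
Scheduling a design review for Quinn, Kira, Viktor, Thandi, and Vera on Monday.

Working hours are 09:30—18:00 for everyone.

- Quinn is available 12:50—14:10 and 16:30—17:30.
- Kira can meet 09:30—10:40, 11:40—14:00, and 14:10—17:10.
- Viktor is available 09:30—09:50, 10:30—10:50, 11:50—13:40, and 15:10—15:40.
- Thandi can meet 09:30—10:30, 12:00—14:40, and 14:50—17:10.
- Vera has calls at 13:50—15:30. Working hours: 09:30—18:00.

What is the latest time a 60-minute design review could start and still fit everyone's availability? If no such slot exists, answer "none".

none

Vera free within 09:30–18:00: 09:30–13:50, 15:30–18:00.
Quinn ∩ Kira: 12:50–14:00, 16:30–17:10.
Quinn ∩ Kira ∩ Viktor: 12:50–13:40.
Quinn ∩ Kira ∩ Viktor ∩ Thandi: 12:50–13:40.
Quinn ∩ Kira ∩ Viktor ∩ Thandi ∩ Vera: 12:50–13:40.
Windows ≥ 60 min: (none).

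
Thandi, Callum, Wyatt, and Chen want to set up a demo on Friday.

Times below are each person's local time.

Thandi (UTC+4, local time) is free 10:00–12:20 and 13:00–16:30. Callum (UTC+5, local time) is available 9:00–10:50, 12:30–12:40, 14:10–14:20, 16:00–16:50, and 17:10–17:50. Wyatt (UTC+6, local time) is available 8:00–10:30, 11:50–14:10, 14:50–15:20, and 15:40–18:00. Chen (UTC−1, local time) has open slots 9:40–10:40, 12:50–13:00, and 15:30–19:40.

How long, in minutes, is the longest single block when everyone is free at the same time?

Thandi → UTC: 06:00–08:20, 09:00–12:30.
Callum → UTC: 04:00–05:50, 07:30–07:40, 09:10–09:20, 11:00–11:50, 12:10–12:50.
Wyatt → UTC: 02:00–04:30, 05:50–08:10, 08:50–09:20, 09:40–12:00.
Chen → UTC: 10:40–11:40, 13:50–14:00, 16:30–20:40.
Thandi ∩ Callum: 07:30–07:40, 09:10–09:20, 11:00–11:50, 12:10–12:30.
Thandi ∩ Callum ∩ Wyatt: 07:30–07:40, 09:10–09:20, 11:00–11:50.
Thandi ∩ Callum ∩ Wyatt ∩ Chen: 11:00–11:40.
Single common window of 40 minutes.

40 minutes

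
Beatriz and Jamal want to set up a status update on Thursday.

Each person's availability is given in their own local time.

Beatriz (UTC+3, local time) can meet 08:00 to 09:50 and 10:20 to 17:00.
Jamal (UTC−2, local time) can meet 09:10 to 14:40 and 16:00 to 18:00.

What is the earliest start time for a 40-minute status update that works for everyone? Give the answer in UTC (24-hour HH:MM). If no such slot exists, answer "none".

11:10

Beatriz → UTC: 05:00–06:50, 07:20–14:00.
Jamal → UTC: 11:10–16:40, 18:00–20:00.
Beatriz ∩ Jamal: 11:10–14:00.
Windows ≥ 40 min: 11:10–14:00.
Earliest such window starts at 11:10.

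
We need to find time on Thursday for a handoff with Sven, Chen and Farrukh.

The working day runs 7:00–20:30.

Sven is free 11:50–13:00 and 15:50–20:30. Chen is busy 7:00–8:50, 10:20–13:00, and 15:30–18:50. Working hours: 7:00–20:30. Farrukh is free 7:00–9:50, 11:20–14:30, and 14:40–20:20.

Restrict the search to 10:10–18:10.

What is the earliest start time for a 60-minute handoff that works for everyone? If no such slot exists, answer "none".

Chen free within 07:00–20:30: 08:50–10:20, 13:00–15:30, 18:50–20:30.
Sven ∩ Chen: 18:50–20:30.
Sven ∩ Chen ∩ Farrukh: 18:50–20:20.
Restricted to 10:10–18:10: (none).
Windows ≥ 60 min: (none).

none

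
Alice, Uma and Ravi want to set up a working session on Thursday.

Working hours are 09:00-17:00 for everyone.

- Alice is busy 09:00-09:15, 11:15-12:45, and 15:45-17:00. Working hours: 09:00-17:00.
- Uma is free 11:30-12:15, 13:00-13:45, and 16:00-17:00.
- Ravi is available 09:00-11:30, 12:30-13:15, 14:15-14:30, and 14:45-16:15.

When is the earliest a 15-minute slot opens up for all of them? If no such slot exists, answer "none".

13:00

Alice free within 09:00–17:00: 09:15–11:15, 12:45–15:45.
Alice ∩ Uma: 13:00–13:45.
Alice ∩ Uma ∩ Ravi: 13:00–13:15.
Windows ≥ 15 min: 13:00–13:15.
Earliest such window starts at 13:00.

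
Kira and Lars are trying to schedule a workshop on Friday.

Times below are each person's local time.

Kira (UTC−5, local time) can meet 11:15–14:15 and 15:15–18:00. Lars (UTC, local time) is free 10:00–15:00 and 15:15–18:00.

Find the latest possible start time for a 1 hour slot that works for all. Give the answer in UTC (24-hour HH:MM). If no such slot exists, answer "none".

Kira → UTC: 16:15–19:15, 20:15–23:00.
Lars → UTC: 10:00–15:00, 15:15–18:00.
Kira ∩ Lars: 16:15–18:00.
Windows ≥ 60 min: 16:15–18:00.
Latest start in the last window 16:15–18:00 is 18:00 − 60 min = 17:00.

17:00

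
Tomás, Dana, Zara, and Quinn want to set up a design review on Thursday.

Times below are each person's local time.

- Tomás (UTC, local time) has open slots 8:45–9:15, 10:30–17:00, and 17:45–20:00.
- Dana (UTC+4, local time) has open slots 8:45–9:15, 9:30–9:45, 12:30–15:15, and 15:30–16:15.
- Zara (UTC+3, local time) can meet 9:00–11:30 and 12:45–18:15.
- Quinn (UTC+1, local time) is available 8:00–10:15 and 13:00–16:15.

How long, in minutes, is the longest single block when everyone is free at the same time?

15 minutes

Tomás → UTC: 08:45–09:15, 10:30–17:00, 17:45–20:00.
Dana → UTC: 04:45–05:15, 05:30–05:45, 08:30–11:15, 11:30–12:15.
Zara → UTC: 06:00–08:30, 09:45–15:15.
Quinn → UTC: 07:00–09:15, 12:00–15:15.
Tomás ∩ Dana: 08:45–09:15, 10:30–11:15, 11:30–12:15.
Tomás ∩ Dana ∩ Zara: 10:30–11:15, 11:30–12:15.
Tomás ∩ Dana ∩ Zara ∩ Quinn: 12:00–12:15.
Single common window of 15 minutes.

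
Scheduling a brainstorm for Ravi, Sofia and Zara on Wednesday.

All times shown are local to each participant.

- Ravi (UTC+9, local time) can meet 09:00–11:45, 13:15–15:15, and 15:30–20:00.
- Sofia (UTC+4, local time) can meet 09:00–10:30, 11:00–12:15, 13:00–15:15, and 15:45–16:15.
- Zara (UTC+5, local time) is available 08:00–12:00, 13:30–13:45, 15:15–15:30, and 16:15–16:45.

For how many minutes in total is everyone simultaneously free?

Ravi → UTC: 00:00–02:45, 04:15–06:15, 06:30–11:00.
Sofia → UTC: 05:00–06:30, 07:00–08:15, 09:00–11:15, 11:45–12:15.
Zara → UTC: 03:00–07:00, 08:30–08:45, 10:15–10:30, 11:15–11:45.
Ravi ∩ Sofia: 05:00–06:15, 07:00–08:15, 09:00–11:00.
Ravi ∩ Sofia ∩ Zara: 05:00–06:15, 10:15–10:30.
Total common minutes: 75 + 15 = 90.

90 minutes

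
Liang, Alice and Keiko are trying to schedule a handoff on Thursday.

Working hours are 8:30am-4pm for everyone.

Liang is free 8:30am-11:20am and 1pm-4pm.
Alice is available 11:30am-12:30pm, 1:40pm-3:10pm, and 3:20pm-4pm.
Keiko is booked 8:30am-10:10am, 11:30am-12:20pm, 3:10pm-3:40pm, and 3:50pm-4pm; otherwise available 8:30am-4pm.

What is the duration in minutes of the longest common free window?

90 minutes

Keiko free within 08:30–16:00: 10:10–11:30, 12:20–15:10, 15:40–15:50.
Liang ∩ Alice: 13:40–15:10, 15:20–16:00.
Liang ∩ Alice ∩ Keiko: 13:40–15:10, 15:40–15:50.
Common window lengths: 90, 10 min; longest is 90.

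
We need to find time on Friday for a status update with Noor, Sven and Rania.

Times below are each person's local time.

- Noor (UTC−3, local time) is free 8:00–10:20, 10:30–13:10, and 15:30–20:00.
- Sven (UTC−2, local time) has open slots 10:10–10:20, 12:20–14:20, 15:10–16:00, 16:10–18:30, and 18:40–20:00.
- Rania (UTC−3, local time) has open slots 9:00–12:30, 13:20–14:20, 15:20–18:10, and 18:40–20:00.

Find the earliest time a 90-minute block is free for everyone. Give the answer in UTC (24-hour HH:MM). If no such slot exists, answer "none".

Noor → UTC: 11:00–13:20, 13:30–16:10, 18:30–23:00.
Sven → UTC: 12:10–12:20, 14:20–16:20, 17:10–18:00, 18:10–20:30, 20:40–22:00.
Rania → UTC: 12:00–15:30, 16:20–17:20, 18:20–21:10, 21:40–23:00.
Noor ∩ Sven: 12:10–12:20, 14:20–16:10, 18:30–20:30, 20:40–22:00.
Noor ∩ Sven ∩ Rania: 12:10–12:20, 14:20–15:30, 18:30–20:30, 20:40–21:10, 21:40–22:00.
Windows ≥ 90 min: 18:30–20:30.
Earliest such window starts at 18:30.

18:30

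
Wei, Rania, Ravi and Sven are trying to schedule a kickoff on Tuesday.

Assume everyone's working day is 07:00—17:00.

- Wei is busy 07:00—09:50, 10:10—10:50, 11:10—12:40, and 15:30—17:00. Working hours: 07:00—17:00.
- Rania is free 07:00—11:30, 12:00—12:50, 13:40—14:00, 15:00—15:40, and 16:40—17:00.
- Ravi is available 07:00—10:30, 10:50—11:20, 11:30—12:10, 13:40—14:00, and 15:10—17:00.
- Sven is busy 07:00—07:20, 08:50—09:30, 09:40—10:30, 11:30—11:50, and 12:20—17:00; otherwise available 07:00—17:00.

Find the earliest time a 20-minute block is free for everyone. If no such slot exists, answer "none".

10:50

Wei free within 07:00–17:00: 09:50–10:10, 10:50–11:10, 12:40–15:30.
Sven free within 07:00–17:00: 07:20–08:50, 09:30–09:40, 10:30–11:30, 11:50–12:20.
Wei ∩ Rania: 09:50–10:10, 10:50–11:10, 12:40–12:50, 13:40–14:00, 15:00–15:30.
Wei ∩ Rania ∩ Ravi: 09:50–10:10, 10:50–11:10, 13:40–14:00, 15:10–15:30.
Wei ∩ Rania ∩ Ravi ∩ Sven: 10:50–11:10.
Windows ≥ 20 min: 10:50–11:10.
Earliest such window starts at 10:50.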